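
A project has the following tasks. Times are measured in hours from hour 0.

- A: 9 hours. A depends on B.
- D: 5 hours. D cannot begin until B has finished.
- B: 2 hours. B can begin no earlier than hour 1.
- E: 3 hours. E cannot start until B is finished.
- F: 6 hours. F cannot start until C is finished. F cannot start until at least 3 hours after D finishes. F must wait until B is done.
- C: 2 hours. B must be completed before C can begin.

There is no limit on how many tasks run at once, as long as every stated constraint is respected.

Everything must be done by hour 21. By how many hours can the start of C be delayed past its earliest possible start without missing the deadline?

B waits on its own release at hour 1, so it starts at hour 1 and finishes at 1 + 2 = hour 3.
C cannot begin until B (finishes hour 3). It runs from hour 3 to 3 + 2 = hour 5.

Working backward from the deadline:
To finish by hour 21, F (duration 6) must start no later than hour 15.
C must finish before F (must start by hour 15). With a 2-hour duration, C must start by 15 − 2 = hour 13.
So C can start as early as hour 3 and as late as hour 13, giving 13 − 3 = 10 hours of slack.

10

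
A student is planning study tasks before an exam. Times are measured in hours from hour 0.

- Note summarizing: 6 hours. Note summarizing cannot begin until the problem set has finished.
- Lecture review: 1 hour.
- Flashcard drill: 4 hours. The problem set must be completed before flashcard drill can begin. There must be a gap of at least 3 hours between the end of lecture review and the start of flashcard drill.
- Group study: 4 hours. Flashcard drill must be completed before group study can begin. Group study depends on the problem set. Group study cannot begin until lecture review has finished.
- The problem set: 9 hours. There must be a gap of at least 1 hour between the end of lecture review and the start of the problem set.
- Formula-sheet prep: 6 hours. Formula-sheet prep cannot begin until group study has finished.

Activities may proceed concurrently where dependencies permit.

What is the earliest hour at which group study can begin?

15

Nothing blocks lecture review, so it runs from hour 0 to hour 1.
The problem set waits on lecture review (finishes hour 1, plus 1-hour gap → hour 2), so it starts at hour 2 and finishes at 2 + 9 = hour 11.
For flashcard drill: the problem set (finishes hour 11); lecture review (finishes hour 1, plus 3-hour gap → hour 4). Taking the maximum gives a start of hour 11, and it finishes at 11 + 4 = hour 15.
Group study waits on flashcard drill (finishes hour 15); the problem set (finishes hour 11); lecture review (finishes hour 1). The latest of these is hour 15, which is the earliest group study can start.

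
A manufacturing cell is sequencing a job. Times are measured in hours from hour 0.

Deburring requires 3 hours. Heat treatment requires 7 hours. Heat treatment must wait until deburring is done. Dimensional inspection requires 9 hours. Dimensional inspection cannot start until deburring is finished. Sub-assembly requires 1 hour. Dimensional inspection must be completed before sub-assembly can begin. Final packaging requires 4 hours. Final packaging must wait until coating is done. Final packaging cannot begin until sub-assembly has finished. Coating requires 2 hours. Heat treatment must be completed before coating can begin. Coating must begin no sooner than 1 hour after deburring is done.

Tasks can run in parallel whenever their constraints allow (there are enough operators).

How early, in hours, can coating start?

Deburring has no prerequisites, so it starts at hour 0 and finishes at hour 3.
Heat treatment waits on deburring (finishes hour 3), so it starts at hour 3 and finishes at 3 + 7 = hour 10.
Coating waits on heat treatment (finishes hour 10); deburring (finishes hour 3, plus 1-hour gap → hour 4). The latest of these is hour 10, which is the earliest coating can start.

10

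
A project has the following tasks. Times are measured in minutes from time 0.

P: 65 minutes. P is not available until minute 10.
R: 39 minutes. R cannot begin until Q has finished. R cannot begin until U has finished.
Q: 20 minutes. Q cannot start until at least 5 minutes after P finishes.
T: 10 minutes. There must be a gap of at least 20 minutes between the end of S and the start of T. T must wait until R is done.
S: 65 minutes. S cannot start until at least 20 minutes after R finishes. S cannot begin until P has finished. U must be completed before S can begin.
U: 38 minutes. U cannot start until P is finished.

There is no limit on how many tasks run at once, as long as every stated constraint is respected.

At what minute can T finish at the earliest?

P cannot begin until its own release at minute 10. It runs from minute 10 to 10 + 65 = minute 75.
U waits on P (finishes minute 75), so it starts at minute 75 and finishes at 75 + 38 = minute 113.
After P (finishes minute 75, plus 5-minute gap → minute 80), Q can start at minute 80 and finishes at minute 100.
R cannot start until Q (finishes minute 100); U (finishes minute 113). The controlling bound is minute 113, so R finishes at 113 + 39 = minute 152.
S needs all of R (finishes minute 152, plus 20-minute gap → minute 172); P (finishes minute 75); U (finishes minute 113). That puts its earliest start at minute 172; it finishes at 172 + 65 = minute 237.
T needs all of S (finishes minute 237, plus 20-minute gap → minute 257); R (finishes minute 152). That puts its earliest start at minute 257; it finishes at 257 + 10 = minute 267.

267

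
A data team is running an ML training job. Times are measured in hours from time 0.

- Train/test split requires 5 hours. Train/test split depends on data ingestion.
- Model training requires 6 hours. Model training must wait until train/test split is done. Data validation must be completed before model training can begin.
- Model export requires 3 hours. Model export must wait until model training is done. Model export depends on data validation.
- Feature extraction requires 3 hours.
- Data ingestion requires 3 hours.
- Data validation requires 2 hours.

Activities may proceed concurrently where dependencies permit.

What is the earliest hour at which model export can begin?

14

Data validation can start immediately at hour 0; it finishes at hour 2.
Data ingestion can start immediately at hour 0; it finishes at hour 3.
Train/test split cannot begin until data ingestion (finishes hour 3). It runs from hour 3 to 3 + 5 = hour 8.
Model training needs all of train/test split (finishes hour 8); data validation (finishes hour 2). That puts its earliest start at hour 8; it finishes at 8 + 6 = hour 14.
Model export waits on model training (finishes hour 14); data validation (finishes hour 2). The latest of these is hour 14, which is the earliest model export can start.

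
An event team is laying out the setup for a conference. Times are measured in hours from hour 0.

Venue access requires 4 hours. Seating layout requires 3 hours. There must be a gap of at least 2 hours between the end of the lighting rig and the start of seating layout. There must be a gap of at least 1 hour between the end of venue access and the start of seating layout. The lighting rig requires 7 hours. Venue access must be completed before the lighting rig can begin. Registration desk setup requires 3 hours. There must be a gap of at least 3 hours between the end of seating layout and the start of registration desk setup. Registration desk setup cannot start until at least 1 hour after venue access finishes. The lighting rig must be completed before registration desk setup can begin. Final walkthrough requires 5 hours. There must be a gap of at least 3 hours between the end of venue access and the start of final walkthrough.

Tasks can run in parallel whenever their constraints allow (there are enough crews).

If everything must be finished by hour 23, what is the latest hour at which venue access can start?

Nothing follows registration desk setup; the deadline of hour 23 is its only limit. It must start by 23 − 3 = hour 20.
Seating layout feeds into registration desk setup (must start by hour 20, minus 3-hour gap → hour 17); so seating layout must finish by hour 17 and therefore start by hour 14.
The lighting rig must finish in time for seating layout (must start by hour 14, minus 2-hour gap → hour 12); registration desk setup (must start by hour 20). The tightest is hour 12, so the lighting rig must start by 12 − 7 = hour 5.
To finish by hour 23, final walkthrough (duration 5) must start no later than hour 18.
Venue access must finish in time for the lighting rig (must start by hour 5); seating layout (must start by hour 14, minus 1-hour gap → hour 13); registration desk setup (must start by hour 20, minus 1-hour gap → hour 19); final walkthrough (must start by hour 18, minus 3-hour gap → hour 15). The tightest is hour 5, so venue access must start by 5 − 4 = hour 1.

1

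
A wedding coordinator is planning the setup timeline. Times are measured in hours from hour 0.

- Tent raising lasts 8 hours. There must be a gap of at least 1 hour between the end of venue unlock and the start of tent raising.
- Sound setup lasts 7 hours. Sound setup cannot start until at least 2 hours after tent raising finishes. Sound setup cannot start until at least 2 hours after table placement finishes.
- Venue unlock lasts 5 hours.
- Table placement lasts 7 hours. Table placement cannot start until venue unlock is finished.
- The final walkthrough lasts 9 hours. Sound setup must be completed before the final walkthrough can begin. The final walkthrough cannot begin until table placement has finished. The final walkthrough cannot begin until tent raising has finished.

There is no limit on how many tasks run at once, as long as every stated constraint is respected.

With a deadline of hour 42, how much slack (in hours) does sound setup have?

Venue unlock has no prerequisites, so it starts at hour 0 and finishes at hour 5.
After venue unlock (finishes hour 5), table placement can start at hour 5 and finishes at hour 12.
After venue unlock (finishes hour 5, plus 1-hour gap → hour 6), tent raising can start at hour 6 and finishes at hour 14.
Sound setup has to wait for tent raising (finishes hour 14, plus 2-hour gap → hour 16); table placement (finishes hour 12, plus 2-hour gap → hour 14). The latest of these is hour 16, so sound setup runs hour 16 to 16 + 7 = hour 23.

Working backward from the deadline:
The final walkthrough must finish by hour 42; it takes 9 hours, so it must start by 42 − 9 = hour 33.
Since the final walkthrough (must start by hour 33) depends on it, sound setup must finish by hour 33. Backing off its 7-hour duration gives a latest start of hour 26.
So sound setup can start as early as hour 16 and as late as hour 26, giving 26 − 16 = 10 hours of slack.

10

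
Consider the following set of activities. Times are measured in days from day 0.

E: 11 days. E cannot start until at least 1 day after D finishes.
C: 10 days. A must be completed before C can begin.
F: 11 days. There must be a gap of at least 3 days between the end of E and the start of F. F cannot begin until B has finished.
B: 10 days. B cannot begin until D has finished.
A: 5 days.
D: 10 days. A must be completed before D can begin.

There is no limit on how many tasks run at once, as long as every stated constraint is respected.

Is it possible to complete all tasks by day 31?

No

A has no prerequisites, so it starts at day 0 and finishes at day 5.
D waits on A (finishes day 5), so it starts at day 5 and finishes at 5 + 10 = day 15.
After D (finishes day 15, plus 1-day gap → day 16), E can start at day 16 and finishes at day 27.
B cannot begin until D (finishes day 15). It runs from day 15 to 15 + 10 = day 25.
F needs all of E (finishes day 27, plus 3-day gap → day 30); B (finishes day 25). That puts its earliest start at day 30; it finishes at 30 + 11 = day 41.
C cannot begin until A (finishes day 5). It runs from day 5 to 5 + 10 = day 15.
The earliest everything can be done is day 41, which is after the deadline of 31, so it is not possible.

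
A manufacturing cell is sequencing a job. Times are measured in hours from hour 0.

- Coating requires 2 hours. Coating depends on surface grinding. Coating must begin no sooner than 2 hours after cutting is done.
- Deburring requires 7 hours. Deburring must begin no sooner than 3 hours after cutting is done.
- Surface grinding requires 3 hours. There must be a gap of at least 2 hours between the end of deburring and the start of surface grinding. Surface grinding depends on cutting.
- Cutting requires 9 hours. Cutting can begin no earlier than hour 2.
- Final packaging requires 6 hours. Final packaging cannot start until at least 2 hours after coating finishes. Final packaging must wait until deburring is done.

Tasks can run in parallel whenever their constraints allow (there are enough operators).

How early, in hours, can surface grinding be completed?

26

Cutting waits on its own release at hour 2, so it starts at hour 2 and finishes at 2 + 9 = hour 11.
Deburring cannot begin until cutting (finishes hour 11, plus 3-hour gap → hour 14). It runs from hour 14 to 14 + 7 = hour 21.
Surface grinding has to wait for deburring (finishes hour 21, plus 2-hour gap → hour 23); cutting (finishes hour 11). The latest of these is hour 23, so surface grinding runs hour 23 to 23 + 3 = hour 26.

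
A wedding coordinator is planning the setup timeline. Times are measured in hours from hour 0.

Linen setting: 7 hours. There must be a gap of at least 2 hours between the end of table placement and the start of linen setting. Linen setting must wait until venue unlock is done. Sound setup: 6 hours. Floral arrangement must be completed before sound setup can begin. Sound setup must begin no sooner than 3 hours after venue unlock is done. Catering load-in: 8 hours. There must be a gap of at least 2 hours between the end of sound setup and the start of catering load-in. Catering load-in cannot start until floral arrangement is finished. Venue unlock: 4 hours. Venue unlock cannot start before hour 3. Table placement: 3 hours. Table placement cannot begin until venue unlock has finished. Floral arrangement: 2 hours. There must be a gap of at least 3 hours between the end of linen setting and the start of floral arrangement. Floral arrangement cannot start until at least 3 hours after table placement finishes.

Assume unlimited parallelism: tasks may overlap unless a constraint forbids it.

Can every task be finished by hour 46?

Yes

Venue unlock cannot begin until its own release at hour 3. It runs from hour 3 to 3 + 4 = hour 7.
After venue unlock (finishes hour 7), table placement can start at hour 7 and finishes at hour 10.
For linen setting: table placement (finishes hour 10, plus 2-hour gap → hour 12); venue unlock (finishes hour 7). Taking the maximum gives a start of hour 12, and it finishes at 12 + 7 = hour 19.
Floral arrangement needs all of linen setting (finishes hour 19, plus 3-hour gap → hour 22); table placement (finishes hour 10, plus 3-hour gap → hour 13). That puts its earliest start at hour 22; it finishes at 22 + 2 = hour 24.
Sound setup cannot start until floral arrangement (finishes hour 24); venue unlock (finishes hour 7, plus 3-hour gap → hour 10). The controlling bound is hour 24, so sound setup finishes at 24 + 6 = hour 30.
Catering load-in has to wait for sound setup (finishes hour 30, plus 2-hour gap → hour 32); floral arrangement (finishes hour 24). The latest of these is hour 32, so catering load-in runs hour 32 to 32 + 8 = hour 40.
Every task is finished by hour 40, which is no later than the deadline of 46, so the schedule is feasible.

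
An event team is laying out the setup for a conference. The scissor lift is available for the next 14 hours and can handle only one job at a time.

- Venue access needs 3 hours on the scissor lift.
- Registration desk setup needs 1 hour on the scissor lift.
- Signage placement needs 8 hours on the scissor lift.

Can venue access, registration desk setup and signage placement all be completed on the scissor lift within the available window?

Running back to back, the jobs need 3 + 1 + 8 = 12 hours on the scissor lift.
Since 12 ≤ 14, they fit within the window.

Yes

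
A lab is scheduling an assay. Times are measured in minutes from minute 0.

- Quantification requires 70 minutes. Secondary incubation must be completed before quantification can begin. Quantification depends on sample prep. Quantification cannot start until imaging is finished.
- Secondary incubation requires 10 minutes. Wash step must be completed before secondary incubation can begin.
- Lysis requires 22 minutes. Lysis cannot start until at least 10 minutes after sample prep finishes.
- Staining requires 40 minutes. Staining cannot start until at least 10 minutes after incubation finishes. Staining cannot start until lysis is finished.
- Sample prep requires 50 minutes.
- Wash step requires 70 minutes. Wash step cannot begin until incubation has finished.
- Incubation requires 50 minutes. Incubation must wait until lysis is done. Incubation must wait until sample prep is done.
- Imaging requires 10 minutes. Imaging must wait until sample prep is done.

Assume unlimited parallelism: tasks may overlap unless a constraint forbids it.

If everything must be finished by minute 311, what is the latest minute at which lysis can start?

89

To finish by minute 311, quantification (duration 70) must start no later than minute 241.
Secondary incubation has to be done before quantification (must start by minute 241). That means finishing by minute 241, i.e. starting by 241 − 10 = minute 231.
Since secondary incubation (must start by minute 231) depends on it, wash step must finish by minute 231. Backing off its 70-minute duration gives a latest start of minute 161.
Staining has no dependents, so it just needs to finish by minute 311. Starting by 311 − 40 = minute 271 achieves that.
For incubation: wash step (must start by minute 161); staining (must start by minute 271, minus 10-minute gap → minute 261). The most restrictive is minute 161; with a 50-minute duration, incubation must start by minute 111.
Lysis must finish in time for incubation (must start by minute 111); staining (must start by minute 271). The tightest is minute 111, so lysis must start by 111 − 22 = minute 89.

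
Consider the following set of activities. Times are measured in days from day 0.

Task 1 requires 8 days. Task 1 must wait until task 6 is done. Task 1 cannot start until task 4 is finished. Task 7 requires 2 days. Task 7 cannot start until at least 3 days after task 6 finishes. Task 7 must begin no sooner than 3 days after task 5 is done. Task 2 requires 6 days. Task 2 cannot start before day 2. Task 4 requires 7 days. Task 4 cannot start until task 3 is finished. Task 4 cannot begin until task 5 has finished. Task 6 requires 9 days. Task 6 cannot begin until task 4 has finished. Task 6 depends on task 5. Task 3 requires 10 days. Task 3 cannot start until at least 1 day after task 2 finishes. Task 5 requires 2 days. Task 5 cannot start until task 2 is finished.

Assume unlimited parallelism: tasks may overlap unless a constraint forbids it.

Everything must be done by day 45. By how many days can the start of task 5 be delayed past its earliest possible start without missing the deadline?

After its own release at day 2, task 2 can start at day 2 and finishes at day 8.
After task 2 (finishes day 8), task 5 can start at day 8 and finishes at day 10.

Working backward from the deadline:
Task 1 has no dependents, so it just needs to finish by day 45. Starting by 45 − 8 = day 37 achieves that.
To finish by day 45, task 7 (duration 2) must start no later than day 43.
Task 6 must finish in time for task 1 (must start by day 37); task 7 (must start by day 43, minus 3-day gap → day 40). The tightest is day 37, so task 6 must start by 37 − 9 = day 28.
Task 4 has several dependents: task 1 (must start by day 37); task 6 (must start by day 28). The earliest of those limits is day 28, so task 4 must start by 28 − 7 = day 21.
Task 5 must finish in time for task 4 (must start by day 21); task 6 (must start by day 28); task 7 (must start by day 43, minus 3-day gap → day 40). The tightest is day 21, so task 5 must start by 21 − 2 = day 19.
So task 5 can start as early as day 8 and as late as day 19, giving 19 − 8 = 11 days of slack.

11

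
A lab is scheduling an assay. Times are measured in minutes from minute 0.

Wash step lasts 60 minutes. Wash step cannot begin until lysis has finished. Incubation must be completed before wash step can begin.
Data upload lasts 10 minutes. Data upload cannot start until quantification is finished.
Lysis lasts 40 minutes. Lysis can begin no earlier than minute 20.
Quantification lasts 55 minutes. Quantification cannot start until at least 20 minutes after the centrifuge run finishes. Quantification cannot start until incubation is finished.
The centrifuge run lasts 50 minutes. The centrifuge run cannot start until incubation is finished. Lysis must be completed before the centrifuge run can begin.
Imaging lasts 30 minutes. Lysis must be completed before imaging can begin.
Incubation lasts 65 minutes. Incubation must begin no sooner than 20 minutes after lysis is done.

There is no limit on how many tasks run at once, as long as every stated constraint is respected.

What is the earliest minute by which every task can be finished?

280

Lysis waits on its own release at minute 20, so it starts at minute 20 and finishes at 20 + 40 = minute 60.
Imaging waits on lysis (finishes minute 60), so it starts at minute 60 and finishes at 60 + 30 = minute 90.
Incubation cannot begin until lysis (finishes minute 60, plus 20-minute gap → minute 80). It runs from minute 80 to 80 + 65 = minute 145.
Wash step has to wait for lysis (finishes minute 60); incubation (finishes minute 145). The latest of these is minute 145, so wash step runs minute 145 to 145 + 60 = minute 205.
For the centrifuge run: incubation (finishes minute 145); lysis (finishes minute 60). Taking the maximum gives a start of minute 145, and it finishes at 145 + 50 = minute 195.
Quantification needs all of the centrifuge run (finishes minute 195, plus 20-minute gap → minute 215); incubation (finishes minute 145). That puts its earliest start at minute 215; it finishes at 215 + 55 = minute 270.
Data upload waits on quantification (finishes minute 270), so it starts at minute 270 and finishes at 270 + 10 = minute 280.
All tasks are finished once the last one completes. Finish times: Lysis at 60, Incubation at 145, The centrifuge run at 195, Wash step at 205, Imaging at 90, Quantification at 270, Data upload at 280. The latest is minute 280.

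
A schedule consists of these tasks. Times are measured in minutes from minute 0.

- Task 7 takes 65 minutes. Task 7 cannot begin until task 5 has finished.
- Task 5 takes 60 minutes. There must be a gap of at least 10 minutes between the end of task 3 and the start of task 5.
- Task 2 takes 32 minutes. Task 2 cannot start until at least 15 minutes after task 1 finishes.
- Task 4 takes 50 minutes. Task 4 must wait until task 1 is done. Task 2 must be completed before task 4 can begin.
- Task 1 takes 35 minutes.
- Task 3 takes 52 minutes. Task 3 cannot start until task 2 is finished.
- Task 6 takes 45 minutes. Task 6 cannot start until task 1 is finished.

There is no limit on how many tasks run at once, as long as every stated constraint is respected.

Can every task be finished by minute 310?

Yes

Task 1 has no prerequisites, so it starts at minute 0 and finishes at minute 35.
Task 6 waits on task 1 (finishes minute 35), so it starts at minute 35 and finishes at 35 + 45 = minute 80.
Task 2 waits on task 1 (finishes minute 35, plus 15-minute gap → minute 50), so it starts at minute 50 and finishes at 50 + 32 = minute 82.
Task 4 needs all of task 1 (finishes minute 35); task 2 (finishes minute 82). That puts its earliest start at minute 82; it finishes at 82 + 50 = minute 132.
After task 2 (finishes minute 82), task 3 can start at minute 82 and finishes at minute 134.
After task 3 (finishes minute 134, plus 10-minute gap → minute 144), task 5 can start at minute 144 and finishes at minute 204.
After task 5 (finishes minute 204), task 7 can start at minute 204 and finishes at minute 269.
Every task is finished by minute 269, which is no later than the deadline of 310, so the schedule is feasible.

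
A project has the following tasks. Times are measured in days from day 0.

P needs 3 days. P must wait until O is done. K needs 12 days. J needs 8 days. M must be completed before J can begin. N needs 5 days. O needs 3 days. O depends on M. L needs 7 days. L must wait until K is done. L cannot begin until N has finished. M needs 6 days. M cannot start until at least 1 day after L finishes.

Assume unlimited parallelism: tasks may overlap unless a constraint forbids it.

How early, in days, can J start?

26

N has no prerequisites, so it starts at day 0 and finishes at day 5.
K has no prerequisites, so it starts at day 0 and finishes at day 12.
L has to wait for K (finishes day 12); N (finishes day 5). The latest of these is day 12, so L runs day 12 to 12 + 7 = day 19.
M cannot begin until L (finishes day 19, plus 1-day gap → day 20). It runs from day 20 to 20 + 6 = day 26.
J waits on M (finishes day 26), so the earliest it can start is day 26.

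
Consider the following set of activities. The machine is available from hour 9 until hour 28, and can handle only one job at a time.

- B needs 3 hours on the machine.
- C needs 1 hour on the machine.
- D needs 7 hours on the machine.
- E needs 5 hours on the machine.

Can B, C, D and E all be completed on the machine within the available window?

Yes

The machine window is 28 − 9 = 19 hours.
Running back to back, the jobs need 3 + 1 + 7 + 5 = 16 hours on the machine.
Since 16 ≤ 19, they fit within the window.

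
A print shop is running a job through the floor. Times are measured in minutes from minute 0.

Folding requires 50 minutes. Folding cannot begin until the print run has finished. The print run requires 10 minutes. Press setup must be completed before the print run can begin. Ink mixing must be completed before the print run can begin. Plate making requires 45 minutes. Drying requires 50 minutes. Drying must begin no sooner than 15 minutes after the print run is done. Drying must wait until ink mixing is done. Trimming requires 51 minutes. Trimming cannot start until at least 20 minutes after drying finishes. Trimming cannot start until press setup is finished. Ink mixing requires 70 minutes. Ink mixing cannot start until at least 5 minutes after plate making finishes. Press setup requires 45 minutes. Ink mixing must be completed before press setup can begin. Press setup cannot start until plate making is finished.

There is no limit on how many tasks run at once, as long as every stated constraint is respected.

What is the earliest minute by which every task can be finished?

311

Plate making has no prerequisites, so it starts at minute 0 and finishes at minute 45.
Ink mixing cannot begin until plate making (finishes minute 45, plus 5-minute gap → minute 50). It runs from minute 50 to 50 + 70 = minute 120.
Press setup has to wait for ink mixing (finishes minute 120); plate making (finishes minute 45). The latest of these is minute 120, so press setup runs minute 120 to 120 + 45 = minute 165.
The print run cannot start until press setup (finishes minute 165); ink mixing (finishes minute 120). The controlling bound is minute 165, so the print run finishes at 165 + 10 = minute 175.
Folding cannot begin until the print run (finishes minute 175). It runs from minute 175 to 175 + 50 = minute 225.
Drying has to wait for the print run (finishes minute 175, plus 15-minute gap → minute 190); ink mixing (finishes minute 120). The latest of these is minute 190, so drying runs minute 190 to 190 + 50 = minute 240.
Trimming cannot start until drying (finishes minute 240, plus 20-minute gap → minute 260); press setup (finishes minute 165). The controlling bound is minute 260, so trimming finishes at 260 + 51 = minute 311.
All tasks are finished once the last one completes. Finish times: Plate making at 45, Ink mixing at 120, Press setup at 165, The print run at 175, Drying at 240, Trimming at 311, Folding at 225. The latest is minute 311.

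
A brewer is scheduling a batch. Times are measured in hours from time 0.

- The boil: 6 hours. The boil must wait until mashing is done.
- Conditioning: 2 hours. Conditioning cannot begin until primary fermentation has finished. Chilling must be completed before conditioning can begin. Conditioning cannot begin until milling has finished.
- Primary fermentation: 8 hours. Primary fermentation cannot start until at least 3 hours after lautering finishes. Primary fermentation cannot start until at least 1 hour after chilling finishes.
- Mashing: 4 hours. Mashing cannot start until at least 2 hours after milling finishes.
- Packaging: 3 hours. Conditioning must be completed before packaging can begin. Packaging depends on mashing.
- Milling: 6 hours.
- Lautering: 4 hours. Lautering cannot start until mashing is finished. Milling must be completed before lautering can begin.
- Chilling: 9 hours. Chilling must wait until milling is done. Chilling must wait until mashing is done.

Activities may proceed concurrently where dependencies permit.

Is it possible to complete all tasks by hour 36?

Yes

Nothing blocks milling, so it runs from hour 0 to hour 6.
Mashing cannot begin until milling (finishes hour 6, plus 2-hour gap → hour 8). It runs from hour 8 to 8 + 4 = hour 12.
Chilling has to wait for milling (finishes hour 6); mashing (finishes hour 12). The latest of these is hour 12, so chilling runs hour 12 to 12 + 9 = hour 21.
The boil cannot begin until mashing (finishes hour 12). It runs from hour 12 to 12 + 6 = hour 18.
Lautering has to wait for mashing (finishes hour 12); milling (finishes hour 6). The latest of these is hour 12, so lautering runs hour 12 to 12 + 4 = hour 16.
Primary fermentation cannot start until lautering (finishes hour 16, plus 3-hour gap → hour 19); chilling (finishes hour 21, plus 1-hour gap → hour 22). The controlling bound is hour 22, so primary fermentation finishes at 22 + 8 = hour 30.
For conditioning: primary fermentation (finishes hour 30); chilling (finishes hour 21); milling (finishes hour 6). Taking the maximum gives a start of hour 30, and it finishes at 30 + 2 = hour 32.
For packaging: conditioning (finishes hour 32); mashing (finishes hour 12). Taking the maximum gives a start of hour 32, and it finishes at 32 + 3 = hour 35.
Every task is finished by hour 35, which is no later than the deadline of 36, so the schedule is feasible.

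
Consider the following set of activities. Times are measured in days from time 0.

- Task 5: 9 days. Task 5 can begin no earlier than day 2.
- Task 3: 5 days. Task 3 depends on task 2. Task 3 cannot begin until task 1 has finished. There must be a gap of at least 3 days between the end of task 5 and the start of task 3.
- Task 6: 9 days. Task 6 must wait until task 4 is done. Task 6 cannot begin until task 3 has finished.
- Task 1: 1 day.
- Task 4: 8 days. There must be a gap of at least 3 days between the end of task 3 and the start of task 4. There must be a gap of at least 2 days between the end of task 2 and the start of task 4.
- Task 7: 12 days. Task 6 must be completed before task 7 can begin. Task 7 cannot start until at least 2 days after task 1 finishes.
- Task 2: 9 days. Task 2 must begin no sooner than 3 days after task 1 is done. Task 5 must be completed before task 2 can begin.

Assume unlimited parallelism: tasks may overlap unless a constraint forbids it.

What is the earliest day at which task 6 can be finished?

Task 5 cannot begin until its own release at day 2. It runs from day 2 to 2 + 9 = day 11.
Nothing blocks task 1, so it runs from day 0 to day 1.
Task 2 needs all of task 1 (finishes day 1, plus 3-day gap → day 4); task 5 (finishes day 11). That puts its earliest start at day 11; it finishes at 11 + 9 = day 20.
Task 3 has to wait for task 2 (finishes day 20); task 1 (finishes day 1); task 5 (finishes day 11, plus 3-day gap → day 14). The latest of these is day 20, so task 3 runs day 20 to 20 + 5 = day 25.
Task 4 cannot start until task 3 (finishes day 25, plus 3-day gap → day 28); task 2 (finishes day 20, plus 2-day gap → day 22). The controlling bound is day 28, so task 4 finishes at 28 + 8 = day 36.
Task 6 cannot start until task 4 (finishes day 36); task 3 (finishes day 25). The controlling bound is day 36, so task 6 finishes at 36 + 9 = day 45.

45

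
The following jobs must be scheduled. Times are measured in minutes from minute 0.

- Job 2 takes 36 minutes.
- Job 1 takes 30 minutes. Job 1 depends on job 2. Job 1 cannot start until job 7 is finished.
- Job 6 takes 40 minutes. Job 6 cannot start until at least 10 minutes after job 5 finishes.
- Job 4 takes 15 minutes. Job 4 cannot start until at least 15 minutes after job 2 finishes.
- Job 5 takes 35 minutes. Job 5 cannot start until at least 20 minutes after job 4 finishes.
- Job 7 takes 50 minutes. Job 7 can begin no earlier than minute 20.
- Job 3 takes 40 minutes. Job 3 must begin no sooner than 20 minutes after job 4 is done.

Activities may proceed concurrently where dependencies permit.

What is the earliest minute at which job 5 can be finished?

121

Job 2 has no prerequisites, so it starts at minute 0 and finishes at minute 36.
Job 4 waits on job 2 (finishes minute 36, plus 15-minute gap → minute 51), so it starts at minute 51 and finishes at 51 + 15 = minute 66.
After job 4 (finishes minute 66, plus 20-minute gap → minute 86), job 5 can start at minute 86 and finishes at minute 121.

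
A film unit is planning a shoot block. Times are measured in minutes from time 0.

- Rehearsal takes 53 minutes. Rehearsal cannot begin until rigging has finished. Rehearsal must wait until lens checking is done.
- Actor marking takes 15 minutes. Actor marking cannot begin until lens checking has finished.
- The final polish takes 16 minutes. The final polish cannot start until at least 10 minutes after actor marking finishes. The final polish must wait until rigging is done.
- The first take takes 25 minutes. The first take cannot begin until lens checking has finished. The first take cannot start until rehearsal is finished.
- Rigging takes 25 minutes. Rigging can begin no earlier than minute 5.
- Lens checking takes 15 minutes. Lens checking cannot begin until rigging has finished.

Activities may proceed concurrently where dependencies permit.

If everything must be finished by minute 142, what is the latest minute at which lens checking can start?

49

To finish by minute 142, the final polish (duration 16) must start no later than minute 126.
Actor marking has to be done before the final polish (must start by minute 126, minus 10-minute gap → minute 116). That means finishing by minute 116, i.e. starting by 116 − 15 = minute 101.
The first take has no dependents, so it just needs to finish by minute 142. Starting by 142 − 25 = minute 117 achieves that.
Since the first take (must start by minute 117) depends on it, rehearsal must finish by minute 117. Backing off its 53-minute duration gives a latest start of minute 64.
Lens checking has several dependents: actor marking (must start by minute 101); rehearsal (must start by minute 64); the first take (must start by minute 117). The earliest of those limits is minute 64, so lens checking must start by 64 − 15 = minute 49.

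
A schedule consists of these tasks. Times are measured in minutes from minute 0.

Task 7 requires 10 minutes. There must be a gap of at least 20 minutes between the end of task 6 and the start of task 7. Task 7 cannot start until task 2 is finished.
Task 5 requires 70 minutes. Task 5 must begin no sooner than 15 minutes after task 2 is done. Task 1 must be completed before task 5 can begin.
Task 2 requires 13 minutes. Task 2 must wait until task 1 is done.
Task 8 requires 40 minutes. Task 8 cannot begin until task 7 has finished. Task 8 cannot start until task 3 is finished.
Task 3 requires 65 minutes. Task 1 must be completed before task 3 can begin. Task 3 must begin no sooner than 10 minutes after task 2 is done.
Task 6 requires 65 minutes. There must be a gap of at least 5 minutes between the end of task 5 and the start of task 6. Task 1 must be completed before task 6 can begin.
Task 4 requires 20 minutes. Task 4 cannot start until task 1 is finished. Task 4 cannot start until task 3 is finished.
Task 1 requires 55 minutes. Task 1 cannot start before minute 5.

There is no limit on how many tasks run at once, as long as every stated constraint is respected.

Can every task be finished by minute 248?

After its own release at minute 5, task 1 can start at minute 5 and finishes at minute 60.
After task 1 (finishes minute 60), task 2 can start at minute 60 and finishes at minute 73.
Task 5 has to wait for task 2 (finishes minute 73, plus 15-minute gap → minute 88); task 1 (finishes minute 60). The latest of these is minute 88, so task 5 runs minute 88 to 88 + 70 = minute 158.
Task 6 cannot start until task 5 (finishes minute 158, plus 5-minute gap → minute 163); task 1 (finishes minute 60). The controlling bound is minute 163, so task 6 finishes at 163 + 65 = minute 228.
Task 7 needs all of task 6 (finishes minute 228, plus 20-minute gap → minute 248); task 2 (finishes minute 73). That puts its earliest start at minute 248; it finishes at 248 + 10 = minute 258.
Task 3 cannot start until task 1 (finishes minute 60); task 2 (finishes minute 73, plus 10-minute gap → minute 83). The controlling bound is minute 83, so task 3 finishes at 83 + 65 = minute 148.
Task 8 cannot start until task 7 (finishes minute 258); task 3 (finishes minute 148). The controlling bound is minute 258, so task 8 finishes at 258 + 40 = minute 298.
Task 4 needs all of task 1 (finishes minute 60); task 3 (finishes minute 148). That puts its earliest start at minute 148; it finishes at 148 + 20 = minute 168.
The earliest everything can be done is minute 298, which is after the deadline of 248, so it is not possible.

No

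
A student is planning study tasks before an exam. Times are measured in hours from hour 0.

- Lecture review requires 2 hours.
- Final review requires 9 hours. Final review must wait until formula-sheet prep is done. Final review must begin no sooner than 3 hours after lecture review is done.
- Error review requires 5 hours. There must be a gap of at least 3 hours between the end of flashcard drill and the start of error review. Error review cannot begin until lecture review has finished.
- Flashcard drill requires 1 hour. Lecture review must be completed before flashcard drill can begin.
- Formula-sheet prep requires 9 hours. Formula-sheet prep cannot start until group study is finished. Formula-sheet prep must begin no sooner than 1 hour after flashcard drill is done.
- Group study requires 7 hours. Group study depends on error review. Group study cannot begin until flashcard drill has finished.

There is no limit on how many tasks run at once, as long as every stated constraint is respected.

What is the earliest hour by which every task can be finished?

Nothing blocks lecture review, so it runs from hour 0 to hour 2.
Flashcard drill cannot begin until lecture review (finishes hour 2). It runs from hour 2 to 2 + 1 = hour 3.
Error review has to wait for flashcard drill (finishes hour 3, plus 3-hour gap → hour 6); lecture review (finishes hour 2). The latest of these is hour 6, so error review runs hour 6 to 6 + 5 = hour 11.
Group study needs all of error review (finishes hour 11); flashcard drill (finishes hour 3). That puts its earliest start at hour 11; it finishes at 11 + 7 = hour 18.
Formula-sheet prep needs all of group study (finishes hour 18); flashcard drill (finishes hour 3, plus 1-hour gap → hour 4). That puts its earliest start at hour 18; it finishes at 18 + 9 = hour 27.
Final review needs all of formula-sheet prep (finishes hour 27); lecture review (finishes hour 2, plus 3-hour gap → hour 5). That puts its earliest start at hour 27; it finishes at 27 + 9 = hour 36.
All tasks are finished once the last one completes. Finish times: Lecture review at 2, Flashcard drill at 3, Error review at 11, Group study at 18, Formula-sheet prep at 27, Final review at 36. The latest is hour 36.

36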